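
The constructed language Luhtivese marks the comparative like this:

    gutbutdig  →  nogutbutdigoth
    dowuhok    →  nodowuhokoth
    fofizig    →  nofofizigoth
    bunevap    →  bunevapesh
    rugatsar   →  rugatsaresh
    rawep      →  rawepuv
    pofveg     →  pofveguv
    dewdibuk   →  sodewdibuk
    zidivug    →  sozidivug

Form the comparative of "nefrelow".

bunevap and rawep both end in -p yet inflect differently (bunevapesh, rawepuv), so the final letter is not what conditions the rule; the last vowel is.
"nefrelow" has last vowel 'o'. The one such stem in the data (dowuhok → nodowuhokoth) adds no- … -oth around the stem, so the same rule applies.
So nefrelow → nonefrelowoth.

nonefrelowoth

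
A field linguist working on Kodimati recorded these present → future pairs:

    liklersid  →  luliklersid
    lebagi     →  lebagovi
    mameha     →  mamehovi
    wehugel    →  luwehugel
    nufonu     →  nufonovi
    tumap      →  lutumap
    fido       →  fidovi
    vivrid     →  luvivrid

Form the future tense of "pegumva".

lebagi and vivrid both have last vowel 'i' yet inflect differently (lebagovi, luvivrid), so the last vowel is not what conditions the rule; whether the stem ends in a vowel or a consonant is.
"pegumva" ends in a vowel. The stems ending in a vowel (nufonu → nufonovi, fido → fidovi, lebagi → lebagovi) drop the final letter and add -ovi.
So pegumva → pegumvovi.

pegumvovi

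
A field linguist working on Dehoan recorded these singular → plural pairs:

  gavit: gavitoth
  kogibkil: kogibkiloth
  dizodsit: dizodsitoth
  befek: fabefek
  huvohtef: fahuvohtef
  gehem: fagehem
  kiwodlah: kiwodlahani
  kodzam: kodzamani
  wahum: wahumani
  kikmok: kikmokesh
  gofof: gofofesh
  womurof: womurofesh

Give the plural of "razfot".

gehem and kodzam both end in -m yet inflect differently (fagehem, kodzamani), so the final letter is not what conditions the rule; the last vowel is.
"razfot" has last vowel 'o'. The stems whose last vowel is 'o' (kikmok → kikmokesh, gofof → gofofesh, womurof → womurofesh) add -esh.
The other patterns: stems whose last vowel is 'i' add -oth; stems whose last vowel is 'e' add the prefix fa-; stems whose last vowel is 'a' or 'u' add -ani.
So razfot → razfotesh.

razfotesh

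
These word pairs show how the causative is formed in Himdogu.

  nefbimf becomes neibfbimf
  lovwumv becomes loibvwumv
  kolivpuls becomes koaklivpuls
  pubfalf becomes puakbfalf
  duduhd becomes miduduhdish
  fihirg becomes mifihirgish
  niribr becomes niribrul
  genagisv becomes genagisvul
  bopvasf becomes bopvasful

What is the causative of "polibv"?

polibvul

nefbimf and pubfalf both end in -f yet inflect differently (neibfbimf, puakbfalf), so the final letter is not what conditions the rule; the second-to-last letter is.
"polibv" has second-to-last letter 'b'. The one such stem in the data (niribr → niribrul) adds -ul, so the same rule applies.
The other patterns: stems whose second-to-last letter is 'm' insert -ib- after the first vowel; stems whose second-to-last letter is 'l' insert -ak- after the first vowel; stems whose second-to-last letter is 'h' or 'r' add mi- … -ish around the stem.
So polibv → polibvul.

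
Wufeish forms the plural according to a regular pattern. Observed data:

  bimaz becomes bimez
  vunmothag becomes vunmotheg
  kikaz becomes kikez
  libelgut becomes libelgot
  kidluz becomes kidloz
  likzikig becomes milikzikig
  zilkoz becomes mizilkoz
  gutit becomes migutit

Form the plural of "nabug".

nabog

bimaz and kidluz both end in -z yet inflect differently (bimez, kidloz), so the final letter is not what conditions the rule; the last vowel is.
"nabug" has last vowel 'u'. The stems whose last vowel is 'u' (libelgut → libelgot, kidluz → kidloz) change the last vowel to 'o'.
The other patterns: stems whose last vowel is 'a' change the last vowel to 'e'; stems whose last vowel is 'i' or 'o' add the prefix mi-.
So nabug → nabog.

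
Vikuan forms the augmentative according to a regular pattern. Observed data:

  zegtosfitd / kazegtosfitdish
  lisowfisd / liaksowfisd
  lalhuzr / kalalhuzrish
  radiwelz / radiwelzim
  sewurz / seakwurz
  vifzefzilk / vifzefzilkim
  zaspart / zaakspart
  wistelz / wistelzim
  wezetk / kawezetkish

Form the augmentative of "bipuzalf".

bipuzalfim

"bipuzalf" has second-to-last letter 'l'. The stems whose second-to-last letter is 'l' (radiwelz → radiwelzim, wistelz → wistelzim, vifzefzilk → vifzefzilkim) add -im.
The other patterns: stems whose second-to-last letter is 't' or 'z' add ka- … -ish around the stem; stems whose second-to-last letter is 'r' or 's' insert -ak- after the first vowel.
So bipuzalf → bipuzalfim.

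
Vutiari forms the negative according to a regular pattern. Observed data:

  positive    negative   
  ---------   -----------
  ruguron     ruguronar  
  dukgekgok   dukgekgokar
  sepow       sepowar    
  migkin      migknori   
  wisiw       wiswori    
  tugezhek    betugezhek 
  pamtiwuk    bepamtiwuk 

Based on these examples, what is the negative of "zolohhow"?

zolohhowar

ruguron and migkin both end in -n yet inflect differently (ruguronar, migknori), so the final letter is not what conditions the rule; the last vowel is.
"zolohhow" has last vowel 'o'. The stems whose last vowel is 'o' (ruguron → ruguronar, dukgekgok → dukgekgokar, sepow → sepowar) add -ar.
The other patterns: stems whose last vowel is 'i' delete the last vowel and add -ori; stems whose last vowel is 'e' or 'u' add the prefix be-.
So zolohhow → zolohhowar.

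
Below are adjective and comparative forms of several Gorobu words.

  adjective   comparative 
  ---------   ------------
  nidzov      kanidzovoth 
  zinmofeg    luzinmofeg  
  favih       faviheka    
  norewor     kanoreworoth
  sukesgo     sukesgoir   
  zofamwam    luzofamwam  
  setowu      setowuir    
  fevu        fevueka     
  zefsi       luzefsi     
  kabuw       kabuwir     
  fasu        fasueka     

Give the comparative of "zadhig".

fevu and setowu both end in -u yet inflect differently (fevueka, setowuir), so the final letter is not what conditions the rule; the first letter is.
"zadhig" begins with z-. The stems beginning with z- (zefsi → luzefsi, zofamwam → luzofamwam, zinmofeg → luzinmofeg) add the prefix lu-.
So zadhig → luzadhig.

luzadhig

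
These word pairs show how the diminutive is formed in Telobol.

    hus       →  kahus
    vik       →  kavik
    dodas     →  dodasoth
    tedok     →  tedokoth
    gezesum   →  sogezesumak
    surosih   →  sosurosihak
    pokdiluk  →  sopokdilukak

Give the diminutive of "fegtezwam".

hus and dodas both end in -s yet inflect differently (kahus, dodasoth), so the final letter is not what conditions the rule; the number of vowels is.
"fegtezwam" has 3 vowels. The stems with 3 vowels (gezesum → sogezesumak, surosih → sosurosihak, pokdiluk → sopokdilukak) add so- … -ak around the stem.
The other patterns: stems with 1 vowel add the prefix ka-; stems with 2 vowels add -oth.
So fegtezwam → sofegtezwamak.

sofegtezwamak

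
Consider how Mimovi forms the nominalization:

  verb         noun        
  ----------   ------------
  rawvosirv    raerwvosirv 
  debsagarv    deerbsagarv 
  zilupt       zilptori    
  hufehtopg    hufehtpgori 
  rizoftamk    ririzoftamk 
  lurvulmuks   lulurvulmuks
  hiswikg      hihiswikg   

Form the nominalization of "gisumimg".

hufehtopg and hiswikg both end in -g yet inflect differently (hufehtpgori, hihiswikg), so the final letter is not what conditions the rule; the second-to-last letter is.
"gisumimg" has second-to-last letter 'm'. The one such stem in the data (rizoftamk → ririzoftamk) repeats the first consonant+vowel as a prefix (as do lurvulmuks, hiswikg), so the same rule applies.
So gisumimg → gigisumimg.

gigisumimg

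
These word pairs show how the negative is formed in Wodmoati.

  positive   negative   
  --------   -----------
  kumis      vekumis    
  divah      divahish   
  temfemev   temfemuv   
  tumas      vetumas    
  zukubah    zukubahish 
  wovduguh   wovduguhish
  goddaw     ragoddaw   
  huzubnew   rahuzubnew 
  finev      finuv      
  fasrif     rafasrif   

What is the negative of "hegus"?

vehegus

divah and tumas both have last vowel 'a' yet inflect differently (divahish, vetumas), so the last vowel is not what conditions the rule; the final letter is.
"hegus" ends in -s. The stems ending in -s (kumis → vekumis, tumas → vetumas) add the prefix ve-.
The other patterns: stems ending in -h add -ish; stems ending in -v change the last vowel to 'u'; stems ending in -f or -w add the prefix ra-.
So hegus → vehegus.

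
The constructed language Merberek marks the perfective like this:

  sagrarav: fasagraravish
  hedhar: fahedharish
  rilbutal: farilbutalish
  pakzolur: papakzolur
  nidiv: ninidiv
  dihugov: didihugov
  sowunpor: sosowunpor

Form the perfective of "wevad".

hedhar and pakzolur both end in -r yet inflect differently (fahedharish, papakzolur), so the final letter is not what conditions the rule; the last vowel is.
"wevad" has last vowel 'a'. The stems whose last vowel is 'a' (sagrarav → fasagraravish, hedhar → fahedharish, rilbutal → farilbutalish) add fa- … -ish around the stem.
The other pattern: stems whose last vowel is 'i', 'o' or 'u' repeat the first consonant+vowel as a prefix.
So wevad → fawevadish.

fawevadish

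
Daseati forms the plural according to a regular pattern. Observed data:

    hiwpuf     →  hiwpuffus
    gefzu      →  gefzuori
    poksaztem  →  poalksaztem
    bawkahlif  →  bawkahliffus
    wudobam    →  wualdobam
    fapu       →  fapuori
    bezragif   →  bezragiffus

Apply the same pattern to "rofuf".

rofuffus

"rofuf" ends in -f. The stems ending in -f (bezragif → bezragiffus, hiwpuf → hiwpuffus, bawkahlif → bawkahliffus) double the final consonant and add -us.
The other patterns: stems ending in -m insert -al- after the first vowel; stems ending in -u add -ori.
So rofuf → rofuffus.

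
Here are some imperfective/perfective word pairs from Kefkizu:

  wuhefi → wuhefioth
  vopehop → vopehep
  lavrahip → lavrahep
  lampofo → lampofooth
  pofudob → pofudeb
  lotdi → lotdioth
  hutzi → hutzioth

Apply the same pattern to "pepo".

pepooth

lampofo and pofudob both have last vowel 'o' yet inflect differently (lampofooth, pofudeb), so the last vowel is not what conditions the rule; whether the stem ends in a vowel or a consonant is.
"pepo" ends in a vowel. The stems ending in a vowel (wuhefi → wuhefioth, lotdi → lotdioth, lampofo → lampofooth) add -oth.
So pepo → pepooth.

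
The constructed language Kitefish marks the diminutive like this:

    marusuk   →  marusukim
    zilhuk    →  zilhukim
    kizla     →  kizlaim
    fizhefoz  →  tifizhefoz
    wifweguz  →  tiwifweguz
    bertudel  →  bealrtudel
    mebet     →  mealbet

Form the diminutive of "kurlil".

kualrlil

marusuk and wifweguz both have last vowel 'u' yet inflect differently (marusukim, tiwifweguz), so the last vowel is not what conditions the rule; the final letter is.
"kurlil" ends in -l. The one such stem in the data (bertudel → bealrtudel) inserts -al- after the first vowel (as does mebet), so the same rule applies.
The other patterns: stems ending in -a or -k add -im; stems ending in -z add the prefix ti-.
So kurlil → kualrlil.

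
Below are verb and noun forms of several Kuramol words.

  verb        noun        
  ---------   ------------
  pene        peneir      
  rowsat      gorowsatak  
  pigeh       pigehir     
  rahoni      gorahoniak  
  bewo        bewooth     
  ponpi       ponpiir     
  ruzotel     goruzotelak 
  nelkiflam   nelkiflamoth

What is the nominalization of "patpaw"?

patpawir

rahoni and ponpi both end in -i yet inflect differently (gorahoniak, ponpiir), so the final letter is not what conditions the rule; the first letter is.
"patpaw" begins with p-. The stems beginning with p- (pene → peneir, pigeh → pigehir, ponpi → ponpiir) add -ir.
So patpaw → patpawir.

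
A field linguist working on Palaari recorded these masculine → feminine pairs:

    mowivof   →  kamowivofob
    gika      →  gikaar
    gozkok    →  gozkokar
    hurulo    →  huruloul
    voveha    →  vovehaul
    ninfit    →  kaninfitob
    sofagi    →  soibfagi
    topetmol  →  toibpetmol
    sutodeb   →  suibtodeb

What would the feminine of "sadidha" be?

saibdidha

gika and voveha both end in -a yet inflect differently (gikaar, vovehaul), so the final letter is not what conditions the rule; the first letter is.
"sadidha" begins with s-. The stems beginning with s- (sutodeb → suibtodeb, sofagi → soibfagi) insert -ib- after the first vowel.
So sadidha → saibdidha.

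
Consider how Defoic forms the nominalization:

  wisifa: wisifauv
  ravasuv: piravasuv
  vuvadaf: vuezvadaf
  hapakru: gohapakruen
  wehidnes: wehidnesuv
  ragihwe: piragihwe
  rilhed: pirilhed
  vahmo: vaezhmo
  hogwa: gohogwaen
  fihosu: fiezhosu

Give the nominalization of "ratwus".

hogwa and wisifa both end in -a yet inflect differently (gohogwaen, wisifauv), so the final letter is not what conditions the rule; the first letter is.
"ratwus" begins with r-. The stems beginning with r- (ragihwe → piragihwe, ravasuv → piravasuv, rilhed → pirilhed) add the prefix pi-.
So ratwus → piratwus.

piratwus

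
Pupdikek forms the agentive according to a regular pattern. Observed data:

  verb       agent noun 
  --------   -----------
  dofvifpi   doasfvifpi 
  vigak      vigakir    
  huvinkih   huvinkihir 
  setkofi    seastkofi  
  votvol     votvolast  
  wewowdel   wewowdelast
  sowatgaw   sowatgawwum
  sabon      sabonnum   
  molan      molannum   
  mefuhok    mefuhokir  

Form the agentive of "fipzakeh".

fipzakehir

dofvifpi and huvinkih both have last vowel 'i' yet inflect differently (doasfvifpi, huvinkihir), so the last vowel is not what conditions the rule; the final letter is.
"fipzakeh" ends in -h. The one such stem in the data (huvinkih → huvinkihir) adds -ir, so the same rule applies.
The other patterns: stems ending in -i insert -as- after the first vowel; stems ending in -l add -ast; stems ending in -n or -w double the final consonant and add -um.
So fipzakeh → fipzakehir.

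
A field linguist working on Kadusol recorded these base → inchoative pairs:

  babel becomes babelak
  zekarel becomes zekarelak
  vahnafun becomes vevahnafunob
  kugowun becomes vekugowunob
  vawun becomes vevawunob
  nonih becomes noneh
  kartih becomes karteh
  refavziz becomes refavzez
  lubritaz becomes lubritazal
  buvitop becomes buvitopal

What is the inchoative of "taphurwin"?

taphurwen

refavziz and lubritaz both end in -z yet inflect differently (refavzez, lubritazal), so the final letter is not what conditions the rule; the last vowel is.
"taphurwin" has last vowel 'i'. The stems whose last vowel is 'i' (nonih → noneh, kartih → karteh, refavziz → refavzez) change the last vowel to 'e'.
The other patterns: stems whose last vowel is 'e' add -ak; stems whose last vowel is 'u' add ve- … -ob around the stem; stems whose last vowel is 'a' or 'o' add -al.
So taphurwin → taphurwen.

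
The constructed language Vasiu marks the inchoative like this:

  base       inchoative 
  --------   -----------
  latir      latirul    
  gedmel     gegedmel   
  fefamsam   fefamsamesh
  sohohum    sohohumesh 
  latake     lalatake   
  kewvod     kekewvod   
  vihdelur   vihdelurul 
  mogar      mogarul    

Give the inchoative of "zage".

zazage

fefamsam and mogar both have last vowel 'a' yet inflect differently (fefamsamesh, mogarul), so the last vowel is not what conditions the rule; the final letter is.
"zage" ends in -e. The one such stem in the data (latake → lalatake) repeats the first consonant+vowel as a prefix (as do kewvod, gedmel), so the same rule applies.
So zage → zazage.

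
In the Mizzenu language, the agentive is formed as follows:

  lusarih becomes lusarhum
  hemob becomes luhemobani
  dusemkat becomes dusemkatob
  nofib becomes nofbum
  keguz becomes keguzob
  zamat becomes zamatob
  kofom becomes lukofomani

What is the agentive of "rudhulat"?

hemob and nofib both end in -b yet inflect differently (luhemobani, nofbum), so the final letter is not what conditions the rule; the last vowel is.
"rudhulat" has last vowel 'a'. The stems whose last vowel is 'a' (zamat → zamatob, dusemkat → dusemkatob) add -ob.
So rudhulat → rudhulatob.

rudhulatob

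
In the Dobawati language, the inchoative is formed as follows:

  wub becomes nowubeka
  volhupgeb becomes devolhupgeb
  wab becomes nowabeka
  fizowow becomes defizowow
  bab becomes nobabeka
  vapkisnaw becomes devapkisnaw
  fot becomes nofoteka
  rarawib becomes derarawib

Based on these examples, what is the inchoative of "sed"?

nosedeka

wab and volhupgeb both end in -b yet inflect differently (nowabeka, devolhupgeb), so the final letter is not what conditions the rule; the number of vowels is.
"sed" has 1 vowel. The stems with 1 vowel (wab → nowabeka, bab → nobabeka, fot → nofoteka) add no- … -eka around the stem.
So sed → nosedeka.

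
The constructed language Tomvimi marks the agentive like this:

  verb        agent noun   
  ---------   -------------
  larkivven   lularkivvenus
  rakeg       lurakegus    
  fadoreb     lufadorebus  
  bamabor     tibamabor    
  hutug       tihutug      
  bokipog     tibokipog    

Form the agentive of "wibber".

rakeg and hutug both end in -g yet inflect differently (lurakegus, tihutug), so the final letter is not what conditions the rule; the last vowel is.
"wibber" has last vowel 'e'. The stems whose last vowel is 'e' (larkivven → lularkivvenus, rakeg → lurakegus, fadoreb → lufadorebus) add lu- … -us around the stem.
The other pattern: stems whose last vowel is 'o' or 'u' add the prefix ti-.
So wibber → luwibberus.

luwibberus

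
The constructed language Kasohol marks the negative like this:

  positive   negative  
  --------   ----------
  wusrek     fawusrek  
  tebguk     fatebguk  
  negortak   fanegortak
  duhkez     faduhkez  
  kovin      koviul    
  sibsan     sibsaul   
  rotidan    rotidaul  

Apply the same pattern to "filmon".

rotidan and negortak both have last vowel 'a' yet inflect differently (rotidaul, fanegortak), so the last vowel is not what conditions the rule; the final letter is.
"filmon" ends in -n. The stems ending in -n (rotidan → rotidaul, kovin → koviul, sibsan → sibsaul) drop the final letter and add -ul.
So filmon → filmoul.

filmoul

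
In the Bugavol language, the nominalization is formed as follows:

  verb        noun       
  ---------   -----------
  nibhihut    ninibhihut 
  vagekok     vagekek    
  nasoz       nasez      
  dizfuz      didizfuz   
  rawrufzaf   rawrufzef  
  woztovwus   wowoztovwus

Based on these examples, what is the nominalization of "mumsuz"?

dizfuz and nasoz both end in -z yet inflect differently (didizfuz, nasez), so the final letter is not what conditions the rule; the last vowel is.
"mumsuz" has last vowel 'u'. The stems whose last vowel is 'u' (nibhihut → ninibhihut, woztovwus → wowoztovwus, dizfuz → didizfuz) repeat the first consonant+vowel as a prefix.
The other pattern: stems whose last vowel is 'a' or 'o' change the last vowel to 'e'.
So mumsuz → mumumsuz.

mumumsuz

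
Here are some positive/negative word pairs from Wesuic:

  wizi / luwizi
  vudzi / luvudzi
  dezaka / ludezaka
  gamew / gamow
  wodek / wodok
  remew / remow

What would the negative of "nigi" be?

wizi and wodek both begin with w- yet inflect differently (luwizi, wodok), so the first letter is not what conditions the rule; whether the stem ends in a vowel or a consonant is.
"nigi" ends in a vowel. The stems ending in a vowel (wizi → luwizi, vudzi → luvudzi, dezaka → ludezaka) add the prefix lu-.
The other pattern: stems ending in a consonant change the last vowel to 'o'.
So nigi → lunigi.

lunigi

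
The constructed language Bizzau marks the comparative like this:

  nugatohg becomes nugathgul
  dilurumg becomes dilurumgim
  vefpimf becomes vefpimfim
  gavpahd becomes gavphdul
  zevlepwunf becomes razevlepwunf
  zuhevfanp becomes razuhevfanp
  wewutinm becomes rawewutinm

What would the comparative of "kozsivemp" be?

"kozsivemp" has second-to-last letter 'm'. The stems whose second-to-last letter is 'm' (vefpimf → vefpimfim, dilurumg → dilurumgim) add -im.
The other patterns: stems whose second-to-last letter is 'n' add the prefix ra-; stems whose second-to-last letter is 'h' delete the last vowel and add -ul.
So kozsivemp → kozsivempim.

kozsivempim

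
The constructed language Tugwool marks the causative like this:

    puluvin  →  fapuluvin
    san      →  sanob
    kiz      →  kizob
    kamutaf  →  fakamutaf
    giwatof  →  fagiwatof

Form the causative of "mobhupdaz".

"mobhupdaz" has 3 vowels. The stems with 3 vowels (giwatof → fagiwatof, puluvin → fapuluvin, kamutaf → fakamutaf) add the prefix fa-.
So mobhupdaz → famobhupdaz.

famobhupdaz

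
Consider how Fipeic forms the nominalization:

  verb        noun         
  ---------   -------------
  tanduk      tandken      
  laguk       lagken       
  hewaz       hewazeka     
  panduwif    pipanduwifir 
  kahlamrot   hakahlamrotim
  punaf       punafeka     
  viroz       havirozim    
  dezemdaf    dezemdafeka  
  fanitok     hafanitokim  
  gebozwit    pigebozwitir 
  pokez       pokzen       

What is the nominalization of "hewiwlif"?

pihewiwlifir

"hewiwlif" has last vowel 'i'. The stems whose last vowel is 'i' (gebozwit → pigebozwitir, panduwif → pipanduwifir) add pi- … -ir around the stem.
So hewiwlif → pihewiwlifir.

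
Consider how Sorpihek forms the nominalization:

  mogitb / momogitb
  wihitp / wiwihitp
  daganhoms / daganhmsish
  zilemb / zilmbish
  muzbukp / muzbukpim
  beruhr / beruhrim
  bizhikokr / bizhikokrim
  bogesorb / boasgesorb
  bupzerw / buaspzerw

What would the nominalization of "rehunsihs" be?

rehunsihsim

"rehunsihs" has second-to-last letter 'h'. The one such stem in the data (beruhr → beruhrim) adds -im, so the same rule applies.
So rehunsihs → rehunsihsim.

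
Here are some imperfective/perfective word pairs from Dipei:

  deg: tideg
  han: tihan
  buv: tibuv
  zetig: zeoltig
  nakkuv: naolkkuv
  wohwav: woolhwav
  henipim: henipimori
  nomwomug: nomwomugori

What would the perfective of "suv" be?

deg and zetig both end in -g yet inflect differently (tideg, zeoltig), so the final letter is not what conditions the rule; the number of vowels is.
"suv" has 1 vowel. The stems with 1 vowel (deg → tideg, han → tihan, buv → tibuv) add the prefix ti-.
The other patterns: stems with 2 vowels insert -ol- after the first vowel; stems with 3 vowels add -ori.
So suv → tisuv.

tisuv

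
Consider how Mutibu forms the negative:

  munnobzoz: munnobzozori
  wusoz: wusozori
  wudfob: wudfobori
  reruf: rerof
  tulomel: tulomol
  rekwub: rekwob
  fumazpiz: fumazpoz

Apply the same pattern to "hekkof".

hekkofori

"hekkof" has last vowel 'o'. The stems whose last vowel is 'o' (munnobzoz → munnobzozori, wusoz → wusozori, wudfob → wudfobori) add -ori.
So hekkof → hekkofori.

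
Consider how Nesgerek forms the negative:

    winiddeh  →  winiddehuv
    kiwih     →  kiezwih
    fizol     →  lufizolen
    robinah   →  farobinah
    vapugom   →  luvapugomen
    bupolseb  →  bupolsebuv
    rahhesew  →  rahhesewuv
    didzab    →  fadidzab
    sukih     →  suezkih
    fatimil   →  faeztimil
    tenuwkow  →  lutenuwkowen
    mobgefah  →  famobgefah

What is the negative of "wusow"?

fizol and fatimil both end in -l yet inflect differently (lufizolen, faeztimil), so the final letter is not what conditions the rule; the last vowel is.
"wusow" has last vowel 'o'. The stems whose last vowel is 'o' (fizol → lufizolen, tenuwkow → lutenuwkowen, vapugom → luvapugomen) add lu- … -en around the stem.
So wusow → luwusowen.

luwusowen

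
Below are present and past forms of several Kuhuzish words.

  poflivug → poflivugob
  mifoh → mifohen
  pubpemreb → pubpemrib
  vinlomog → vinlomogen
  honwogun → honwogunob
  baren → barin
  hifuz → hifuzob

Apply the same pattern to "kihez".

kihiz

vinlomog and poflivug both end in -g yet inflect differently (vinlomogen, poflivugob), so the final letter is not what conditions the rule; the last vowel is.
"kihez" has last vowel 'e'. The stems whose last vowel is 'e' (pubpemreb → pubpemrib, baren → barin) change the last vowel to 'i'.
So kihez → kihiz.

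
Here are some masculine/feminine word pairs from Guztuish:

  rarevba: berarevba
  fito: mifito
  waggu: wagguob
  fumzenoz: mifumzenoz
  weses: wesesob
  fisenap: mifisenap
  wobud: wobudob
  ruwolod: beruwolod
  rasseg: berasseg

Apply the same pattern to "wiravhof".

wiravhofob

"wiravhof" begins with w-. The stems beginning with w- (wobud → wobudob, waggu → wagguob, weses → wesesob) add -ob.
The other patterns: stems beginning with r- add the prefix be-; stems beginning with f- add the prefix mi-.
So wiravhof → wiravhofob.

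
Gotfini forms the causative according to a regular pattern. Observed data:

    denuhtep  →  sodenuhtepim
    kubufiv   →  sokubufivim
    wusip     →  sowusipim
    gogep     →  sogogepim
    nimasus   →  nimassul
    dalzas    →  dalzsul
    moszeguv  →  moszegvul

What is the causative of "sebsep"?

sosebsepim

kubufiv and moszeguv both end in -v yet inflect differently (sokubufivim, moszegvul), so the final letter is not what conditions the rule; the last vowel is.
"sebsep" has last vowel 'e'. The stems whose last vowel is 'e' (denuhtep → sodenuhtepim, gogep → sogogepim) add so- … -im around the stem.
The other pattern: stems whose last vowel is 'a' or 'u' delete the last vowel and add -ul.
So sebsep → sosebsepim.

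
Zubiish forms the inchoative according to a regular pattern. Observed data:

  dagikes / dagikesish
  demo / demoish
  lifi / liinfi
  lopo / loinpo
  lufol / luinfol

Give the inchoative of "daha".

lopo and demo both end in -o yet inflect differently (loinpo, demoish), so the final letter is not what conditions the rule; the first letter is.
"daha" begins with d-. The stems beginning with d- (demo → demoish, dagikes → dagikesish) add -ish.
So daha → dahaish.

dahaish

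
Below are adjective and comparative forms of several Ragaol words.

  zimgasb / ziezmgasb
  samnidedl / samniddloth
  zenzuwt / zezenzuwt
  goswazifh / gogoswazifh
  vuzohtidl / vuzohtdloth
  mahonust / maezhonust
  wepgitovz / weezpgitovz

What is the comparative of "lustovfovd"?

luezstovfovd

zenzuwt and mahonust both end in -t yet inflect differently (zezenzuwt, maezhonust), so the final letter is not what conditions the rule; the second-to-last letter is.
"lustovfovd" has second-to-last letter 'v'. The one such stem in the data (wepgitovz → weezpgitovz) inserts -ez- after the first vowel (as do zimgasb, mahonust), so the same rule applies.
So lustovfovd → luezstovfovd.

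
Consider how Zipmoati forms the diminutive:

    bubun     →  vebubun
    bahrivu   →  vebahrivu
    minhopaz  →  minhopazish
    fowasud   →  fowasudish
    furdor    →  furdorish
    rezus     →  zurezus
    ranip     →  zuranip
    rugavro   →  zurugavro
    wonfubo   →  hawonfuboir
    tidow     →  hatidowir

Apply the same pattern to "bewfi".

vebewfi

"bewfi" begins with b-. The stems beginning with b- (bubun → vebubun, bahrivu → vebahrivu) add the prefix ve-.
So bewfi → vebewfi.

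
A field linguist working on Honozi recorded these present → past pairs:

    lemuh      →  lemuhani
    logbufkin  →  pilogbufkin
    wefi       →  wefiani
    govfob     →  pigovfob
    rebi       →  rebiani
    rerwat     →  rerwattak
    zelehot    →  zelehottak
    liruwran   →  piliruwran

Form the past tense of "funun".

rerwat and liruwran both have last vowel 'a' yet inflect differently (rerwattak, piliruwran), so the last vowel is not what conditions the rule; the final letter is.
"funun" ends in -n. The stems ending in -n (liruwran → piliruwran, logbufkin → pilogbufkin) add the prefix pi-.
So funun → pifunun.

pifunun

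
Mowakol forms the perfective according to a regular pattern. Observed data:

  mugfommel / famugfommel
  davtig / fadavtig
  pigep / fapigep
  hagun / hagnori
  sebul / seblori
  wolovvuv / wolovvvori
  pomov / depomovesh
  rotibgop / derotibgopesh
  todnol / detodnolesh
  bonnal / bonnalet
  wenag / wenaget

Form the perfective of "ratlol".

deratlolesh

"ratlol" has last vowel 'o'. The stems whose last vowel is 'o' (pomov → depomovesh, rotibgop → derotibgopesh, todnol → detodnolesh) add de- … -esh around the stem.
The other patterns: stems whose last vowel is 'e' or 'i' add the prefix fa-; stems whose last vowel is 'u' delete the last vowel and add -ori; stems whose last vowel is 'a' add -et.
So ratlol → deratlolesh.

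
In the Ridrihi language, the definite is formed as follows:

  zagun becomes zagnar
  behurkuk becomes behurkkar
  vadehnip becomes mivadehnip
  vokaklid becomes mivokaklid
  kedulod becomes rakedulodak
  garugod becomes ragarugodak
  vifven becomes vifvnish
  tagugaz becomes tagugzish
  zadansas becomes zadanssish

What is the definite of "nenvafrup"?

vokaklid and kedulod both end in -d yet inflect differently (mivokaklid, rakedulodak), so the final letter is not what conditions the rule; the last vowel is.
"nenvafrup" has last vowel 'u'. The stems whose last vowel is 'u' (zagun → zagnar, behurkuk → behurkkar) delete the last vowel and add -ar.
The other patterns: stems whose last vowel is 'i' add the prefix mi-; stems whose last vowel is 'o' add ra- … -ak around the stem; stems whose last vowel is 'a' or 'e' delete the last vowel and add -ish.
So nenvafrup → nenvafrpar.

nenvafrpar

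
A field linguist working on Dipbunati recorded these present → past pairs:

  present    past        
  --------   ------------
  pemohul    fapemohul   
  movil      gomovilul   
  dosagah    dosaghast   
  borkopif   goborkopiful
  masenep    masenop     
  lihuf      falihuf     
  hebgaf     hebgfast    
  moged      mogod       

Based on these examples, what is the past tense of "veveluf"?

faveveluf

hebgaf and borkopif both end in -f yet inflect differently (hebgfast, goborkopiful), so the final letter is not what conditions the rule; the last vowel is.
"veveluf" has last vowel 'u'. The stems whose last vowel is 'u' (pemohul → fapemohul, lihuf → falihuf) add the prefix fa-.
So veveluf → faveveluf.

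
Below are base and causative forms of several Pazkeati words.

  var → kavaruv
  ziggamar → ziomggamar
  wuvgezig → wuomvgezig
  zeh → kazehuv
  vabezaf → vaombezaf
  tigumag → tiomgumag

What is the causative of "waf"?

"waf" has 1 vowel. The stems with 1 vowel (var → kavaruv, zeh → kazehuv) add ka- … -uv around the stem.
The other pattern: stems with 3 vowels insert -om- after the first vowel.
So waf → kawafuv.

kawafuv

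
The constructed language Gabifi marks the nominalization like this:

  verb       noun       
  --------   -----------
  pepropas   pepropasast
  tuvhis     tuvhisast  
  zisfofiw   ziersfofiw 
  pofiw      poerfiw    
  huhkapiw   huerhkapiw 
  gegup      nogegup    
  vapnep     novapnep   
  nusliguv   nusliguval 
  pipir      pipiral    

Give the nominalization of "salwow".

saerlwow

tuvhis and zisfofiw both have last vowel 'i' yet inflect differently (tuvhisast, ziersfofiw), so the last vowel is not what conditions the rule; the final letter is.
"salwow" ends in -w. The stems ending in -w (zisfofiw → ziersfofiw, pofiw → poerfiw, huhkapiw → huerhkapiw) insert -er- after the first vowel.
So salwow → saerlwow.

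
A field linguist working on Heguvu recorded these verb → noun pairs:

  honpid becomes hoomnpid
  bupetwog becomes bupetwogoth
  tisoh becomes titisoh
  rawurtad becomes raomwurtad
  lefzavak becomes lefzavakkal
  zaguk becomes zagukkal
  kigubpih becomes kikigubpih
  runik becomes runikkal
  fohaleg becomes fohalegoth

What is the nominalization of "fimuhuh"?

fifimuhuh

kigubpih and runik both have last vowel 'i' yet inflect differently (kikigubpih, runikkal), so the last vowel is not what conditions the rule; the final letter is.
"fimuhuh" ends in -h. The stems ending in -h (kigubpih → kikigubpih, tisoh → titisoh) repeat the first consonant+vowel as a prefix.
The other patterns: stems ending in -k double the final consonant and add -al; stems ending in -g add -oth; stems ending in -d insert -om- after the first vowel.
So fimuhuh → fifimuhuh.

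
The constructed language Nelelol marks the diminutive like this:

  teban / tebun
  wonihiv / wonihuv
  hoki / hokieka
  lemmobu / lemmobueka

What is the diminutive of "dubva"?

dubvaeka

"dubva" ends in a vowel. The stems ending in a vowel (hoki → hokieka, lemmobu → lemmobueka) add -eka.
So dubva → dubvaeka.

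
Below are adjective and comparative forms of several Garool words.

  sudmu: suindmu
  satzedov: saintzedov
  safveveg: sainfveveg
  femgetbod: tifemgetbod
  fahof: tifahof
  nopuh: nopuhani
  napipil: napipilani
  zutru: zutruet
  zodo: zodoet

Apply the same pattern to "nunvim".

nunvimani

"nunvim" begins with n-. The stems beginning with n- (nopuh → nopuhani, napipil → napipilani) add -ani.
So nunvim → nunvimani.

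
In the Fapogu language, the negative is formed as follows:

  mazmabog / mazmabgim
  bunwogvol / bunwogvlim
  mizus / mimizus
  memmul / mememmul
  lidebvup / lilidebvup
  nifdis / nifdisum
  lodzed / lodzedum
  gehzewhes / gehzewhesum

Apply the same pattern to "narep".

narepum

bunwogvol and memmul both end in -l yet inflect differently (bunwogvlim, mememmul), so the final letter is not what conditions the rule; the last vowel is.
"narep" has last vowel 'e'. The stems whose last vowel is 'e' (lodzed → lodzedum, gehzewhes → gehzewhesum) add -um.
The other patterns: stems whose last vowel is 'o' delete the last vowel and add -im; stems whose last vowel is 'u' repeat the first consonant+vowel as a prefix.
So narep → narepum.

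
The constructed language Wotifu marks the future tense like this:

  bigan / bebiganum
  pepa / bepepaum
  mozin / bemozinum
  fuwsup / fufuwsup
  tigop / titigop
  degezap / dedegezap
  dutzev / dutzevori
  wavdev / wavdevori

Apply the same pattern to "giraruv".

"giraruv" ends in -v. The stems ending in -v (dutzev → dutzevori, wavdev → wavdevori) add -ori.
The other patterns: stems ending in -a or -n add be- … -um around the stem; stems ending in -p repeat the first consonant+vowel as a prefix.
So giraruv → giraruvori.

giraruvori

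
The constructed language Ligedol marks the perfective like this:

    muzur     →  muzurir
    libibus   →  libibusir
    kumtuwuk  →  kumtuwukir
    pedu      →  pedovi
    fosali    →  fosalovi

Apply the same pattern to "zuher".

zuherir

"zuher" ends in a consonant. The stems ending in a consonant (muzur → muzurir, libibus → libibusir, kumtuwuk → kumtuwukir) add -ir.
The other pattern: stems ending in a vowel drop the final letter and add -ovi.
So zuher → zuherir.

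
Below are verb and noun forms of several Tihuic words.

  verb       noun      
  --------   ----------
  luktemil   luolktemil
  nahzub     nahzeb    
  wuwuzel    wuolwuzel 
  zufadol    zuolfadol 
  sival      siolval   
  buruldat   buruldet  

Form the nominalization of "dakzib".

sival and buruldat both have last vowel 'a' yet inflect differently (siolval, buruldet), so the last vowel is not what conditions the rule; the final letter is.
"dakzib" ends in -b. The one such stem in the data (nahzub → nahzeb) changes the last vowel to 'e' (as does buruldat), so the same rule applies.
The other pattern: stems ending in -l insert -ol- after the first vowel.
So dakzib → dakzeb.

dakzeb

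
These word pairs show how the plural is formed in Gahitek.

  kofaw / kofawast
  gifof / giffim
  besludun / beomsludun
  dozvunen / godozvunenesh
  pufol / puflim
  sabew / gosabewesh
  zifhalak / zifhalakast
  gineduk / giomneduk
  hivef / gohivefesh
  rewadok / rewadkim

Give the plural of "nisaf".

nisafast

gineduk and rewadok both end in -k yet inflect differently (giomneduk, rewadkim), so the final letter is not what conditions the rule; the last vowel is.
"nisaf" has last vowel 'a'. The stems whose last vowel is 'a' (kofaw → kofawast, zifhalak → zifhalakast) add -ast.
So nisaf → nisafast.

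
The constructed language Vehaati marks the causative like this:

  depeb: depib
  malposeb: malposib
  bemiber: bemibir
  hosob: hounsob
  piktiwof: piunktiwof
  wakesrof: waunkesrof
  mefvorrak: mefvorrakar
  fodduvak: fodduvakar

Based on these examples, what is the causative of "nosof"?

depeb and hosob both end in -b yet inflect differently (depib, hounsob), so the final letter is not what conditions the rule; the last vowel is.
"nosof" has last vowel 'o'. The stems whose last vowel is 'o' (hosob → hounsob, piktiwof → piunktiwof, wakesrof → waunkesrof) insert -un- after the first vowel.
The other patterns: stems whose last vowel is 'e' change the last vowel to 'i'; stems whose last vowel is 'a' add -ar.
So nosof → nounsof.

nounsof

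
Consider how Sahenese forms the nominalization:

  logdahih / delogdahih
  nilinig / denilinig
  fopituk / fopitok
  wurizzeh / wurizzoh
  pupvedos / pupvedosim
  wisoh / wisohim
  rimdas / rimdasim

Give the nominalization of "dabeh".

daboh

logdahih and wurizzeh both end in -h yet inflect differently (delogdahih, wurizzoh), so the final letter is not what conditions the rule; the last vowel is.
"dabeh" has last vowel 'e'. The one such stem in the data (wurizzeh → wurizzoh) changes the last vowel to 'o' (as does fopituk), so the same rule applies.
So dabeh → daboh.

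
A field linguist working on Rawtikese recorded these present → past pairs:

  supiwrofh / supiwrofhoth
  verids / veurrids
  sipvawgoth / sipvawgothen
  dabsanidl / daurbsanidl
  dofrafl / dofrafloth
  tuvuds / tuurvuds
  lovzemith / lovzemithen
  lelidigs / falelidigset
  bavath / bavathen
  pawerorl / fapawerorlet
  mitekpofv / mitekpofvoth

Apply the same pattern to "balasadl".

baurlasadl

bavath and supiwrofh both end in -h yet inflect differently (bavathen, supiwrofhoth), so the final letter is not what conditions the rule; the second-to-last letter is.
"balasadl" has second-to-last letter 'd'. The stems whose second-to-last letter is 'd' (dabsanidl → daurbsanidl, tuvuds → tuurvuds, verids → veurrids) insert -ur- after the first vowel.
The other patterns: stems whose second-to-last letter is 't' add -en; stems whose second-to-last letter is 'f' add -oth; stems whose second-to-last letter is 'g' or 'r' add fa- … -et around the stem.
So balasadl → baurlasadl.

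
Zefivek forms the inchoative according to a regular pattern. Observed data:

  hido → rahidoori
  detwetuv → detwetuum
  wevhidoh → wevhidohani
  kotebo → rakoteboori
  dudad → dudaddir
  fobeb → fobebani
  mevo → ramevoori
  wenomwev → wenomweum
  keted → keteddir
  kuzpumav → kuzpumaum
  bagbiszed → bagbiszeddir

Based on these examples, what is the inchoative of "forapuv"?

forapuum

"forapuv" ends in -v. The stems ending in -v (kuzpumav → kuzpumaum, wenomwev → wenomweum, detwetuv → detwetuum) drop the final letter and add -um.
The other patterns: stems ending in -d double the final consonant and add -ir; stems ending in -o add ra- … -ori around the stem; stems ending in -b or -h add -ani.
So forapuv → forapuum.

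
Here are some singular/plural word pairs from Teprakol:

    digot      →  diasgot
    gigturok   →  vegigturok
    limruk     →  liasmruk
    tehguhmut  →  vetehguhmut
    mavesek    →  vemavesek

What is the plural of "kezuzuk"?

gigturok and limruk both end in -k yet inflect differently (vegigturok, liasmruk), so the final letter is not what conditions the rule; the number of vowels is.
"kezuzuk" has 3 vowels. The stems with 3 vowels (tehguhmut → vetehguhmut, gigturok → vegigturok, mavesek → vemavesek) add the prefix ve-.
So kezuzuk → vekezuzuk.

vekezuzuk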